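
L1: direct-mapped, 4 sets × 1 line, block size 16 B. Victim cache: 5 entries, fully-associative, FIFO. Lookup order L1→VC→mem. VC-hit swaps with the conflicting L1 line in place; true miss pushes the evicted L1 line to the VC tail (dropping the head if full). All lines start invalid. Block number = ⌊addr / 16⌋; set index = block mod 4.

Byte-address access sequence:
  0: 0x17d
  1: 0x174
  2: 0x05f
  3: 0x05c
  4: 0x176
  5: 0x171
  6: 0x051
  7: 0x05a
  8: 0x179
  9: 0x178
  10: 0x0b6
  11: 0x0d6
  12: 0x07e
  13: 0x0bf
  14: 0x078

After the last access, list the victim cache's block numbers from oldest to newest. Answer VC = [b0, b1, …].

VC = [23, 5, 11]

0: 0x17d (blk 23, set 3) → MISS  vc=[]
1: 0x174 (blk 23, set 3) → L1-HIT  vc=[]
2: 0x5f (blk 5, set 1) → MISS  vc=[]
3: 0x5c (blk 5, set 1) → L1-HIT  vc=[]
4: 0x176 (blk 23, set 3) → L1-HIT  vc=[]
5: 0x171 (blk 23, set 3) → L1-HIT  vc=[]
6: 0x51 (blk 5, set 1) → L1-HIT  vc=[]
7: 0x5a (blk 5, set 1) → L1-HIT  vc=[]
8: 0x179 (blk 23, set 3) → L1-HIT  vc=[]
9: 0x178 (blk 23, set 3) → L1-HIT  vc=[]
10: 0xb6 (blk 11, set 3) → MISS  vc=[23]
11: 0xd6 (blk 13, set 1) → MISS  vc=[23, 5]
12: 0x7e (blk 7, set 3) → MISS  vc=[23, 5, 11]
13: 0xbf (blk 11, set 3) → VC-HIT  vc=[23, 5, 7]
14: 0x78 (blk 7, set 3) → VC-HIT  vc=[23, 5, 11]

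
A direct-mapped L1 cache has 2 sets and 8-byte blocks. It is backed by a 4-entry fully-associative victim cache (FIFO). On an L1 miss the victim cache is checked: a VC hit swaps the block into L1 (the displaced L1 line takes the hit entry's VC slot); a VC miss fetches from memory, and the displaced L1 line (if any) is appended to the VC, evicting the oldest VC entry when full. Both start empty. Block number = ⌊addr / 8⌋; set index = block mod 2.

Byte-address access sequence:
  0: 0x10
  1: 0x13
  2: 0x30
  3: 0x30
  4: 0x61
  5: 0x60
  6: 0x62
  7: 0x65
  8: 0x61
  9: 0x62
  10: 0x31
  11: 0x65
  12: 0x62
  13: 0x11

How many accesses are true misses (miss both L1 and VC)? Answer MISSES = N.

0: 0x10 (blk 2, set 0) → MISS  vc=[]
1: 0x13 (blk 2, set 0) → L1-HIT  vc=[]
2: 0x30 (blk 6, set 0) → MISS  vc=[2]
3: 0x30 (blk 6, set 0) → L1-HIT  vc=[2]
4: 0x61 (blk 12, set 0) → MISS  vc=[2, 6]
5: 0x60 (blk 12, set 0) → L1-HIT  vc=[2, 6]
6: 0x62 (blk 12, set 0) → L1-HIT  vc=[2, 6]
7: 0x65 (blk 12, set 0) → L1-HIT  vc=[2, 6]
8: 0x61 (blk 12, set 0) → L1-HIT  vc=[2, 6]
9: 0x62 (blk 12, set 0) → L1-HIT  vc=[2, 6]
10: 0x31 (blk 6, set 0) → VC-HIT  vc=[2, 12]
11: 0x65 (blk 12, set 0) → VC-HIT  vc=[2, 6]
12: 0x62 (blk 12, set 0) → L1-HIT  vc=[2, 6]
13: 0x11 (blk 2, set 0) → VC-HIT  vc=[12, 6]

MISSES = 3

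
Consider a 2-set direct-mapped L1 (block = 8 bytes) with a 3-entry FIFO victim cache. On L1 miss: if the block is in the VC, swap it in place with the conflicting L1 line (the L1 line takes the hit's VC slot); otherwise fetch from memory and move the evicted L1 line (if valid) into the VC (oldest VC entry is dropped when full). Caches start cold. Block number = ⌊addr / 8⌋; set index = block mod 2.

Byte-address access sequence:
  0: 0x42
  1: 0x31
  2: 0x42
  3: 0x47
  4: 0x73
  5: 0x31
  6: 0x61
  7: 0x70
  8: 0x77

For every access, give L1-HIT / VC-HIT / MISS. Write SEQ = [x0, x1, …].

SEQ = [MISS, MISS, VC-HIT, L1-HIT, MISS, VC-HIT, MISS, VC-HIT, L1-HIT]

#0 0x42→b8/s0 MISS; vc=[]
#1 0x31→b6/s0 MISS; vc=[8]
#2 0x42→b8/s0 VC-HIT; vc=[6]
#3 0x47→b8/s0 L1-HIT; vc=[6]
#4 0x73→b14/s0 MISS; vc=[6,8]
#5 0x31→b6/s0 VC-HIT; vc=[14,8]
#6 0x61→b12/s0 MISS; vc=[14,8,6]
#7 0x70→b14/s0 VC-HIT; vc=[12,8,6]
#8 0x77→b14/s0 L1-HIT; vc=[12,8,6]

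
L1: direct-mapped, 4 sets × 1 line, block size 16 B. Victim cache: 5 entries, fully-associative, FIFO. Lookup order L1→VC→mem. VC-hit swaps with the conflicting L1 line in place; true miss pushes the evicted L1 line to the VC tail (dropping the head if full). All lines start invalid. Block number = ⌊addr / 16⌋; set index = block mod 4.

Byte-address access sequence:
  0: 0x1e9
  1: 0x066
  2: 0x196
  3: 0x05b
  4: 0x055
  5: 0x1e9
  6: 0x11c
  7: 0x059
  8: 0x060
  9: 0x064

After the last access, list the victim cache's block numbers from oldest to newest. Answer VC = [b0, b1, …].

  [0] addr=0x1e9 blk=30 s=2: MISS | VC []
  [1] addr=0x66 blk=6 s=2: MISS | VC [30]
  [2] addr=0x196 blk=25 s=1: MISS | VC [30]
  [3] addr=0x5b blk=5 s=1: MISS | VC [30, 25]
  [4] addr=0x55 blk=5 s=1: L1-HIT | VC [30, 25]
  [5] addr=0x1e9 blk=30 s=2: VC-HIT | VC [6, 25]
  [6] addr=0x11c blk=17 s=1: MISS | VC [6, 25, 5]
  [7] addr=0x59 blk=5 s=1: VC-HIT | VC [6, 25, 17]
  [8] addr=0x60 blk=6 s=2: VC-HIT | VC [30, 25, 17]
  [9] addr=0x64 blk=6 s=2: L1-HIT | VC [30, 25, 17]

VC = [30, 25, 17]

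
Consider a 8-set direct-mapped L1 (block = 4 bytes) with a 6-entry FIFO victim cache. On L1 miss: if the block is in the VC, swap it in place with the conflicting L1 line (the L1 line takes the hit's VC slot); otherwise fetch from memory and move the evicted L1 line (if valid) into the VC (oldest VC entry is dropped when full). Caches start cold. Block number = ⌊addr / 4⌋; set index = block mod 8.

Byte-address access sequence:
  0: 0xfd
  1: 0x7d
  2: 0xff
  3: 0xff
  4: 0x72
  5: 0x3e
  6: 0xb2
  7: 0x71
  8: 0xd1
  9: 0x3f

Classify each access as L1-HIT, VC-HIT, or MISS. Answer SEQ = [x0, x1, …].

#0 0xfd→b63/s7 MISS; vc=[]
#1 0x7d→b31/s7 MISS; vc=[63]
#2 0xff→b63/s7 VC-HIT; vc=[31]
#3 0xff→b63/s7 L1-HIT; vc=[31]
#4 0x72→b28/s4 MISS; vc=[31]
#5 0x3e→b15/s7 MISS; vc=[31,63]
#6 0xb2→b44/s4 MISS; vc=[31,63,28]
#7 0x71→b28/s4 VC-HIT; vc=[31,63,44]
#8 0xd1→b52/s4 MISS; vc=[31,63,44,28]
#9 0x3f→b15/s7 L1-HIT; vc=[31,63,44,28]

SEQ = [MISS, MISS, VC-HIT, L1-HIT, MISS, MISS, MISS, VC-HIT, MISS, L1-HIT]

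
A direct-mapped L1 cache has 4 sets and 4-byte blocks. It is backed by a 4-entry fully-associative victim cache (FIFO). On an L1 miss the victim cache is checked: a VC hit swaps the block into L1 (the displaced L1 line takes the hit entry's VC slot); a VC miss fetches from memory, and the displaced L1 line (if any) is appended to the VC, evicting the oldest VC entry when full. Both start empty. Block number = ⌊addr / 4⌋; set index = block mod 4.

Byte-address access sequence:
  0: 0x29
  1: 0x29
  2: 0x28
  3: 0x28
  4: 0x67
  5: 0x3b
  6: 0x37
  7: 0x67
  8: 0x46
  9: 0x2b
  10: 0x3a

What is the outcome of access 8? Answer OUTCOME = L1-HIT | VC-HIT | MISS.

  [0] addr=0x29 blk=10 s=2: MISS | VC []
  [1] addr=0x29 blk=10 s=2: L1-HIT | VC []
  [2] addr=0x28 blk=10 s=2: L1-HIT | VC []
  [3] addr=0x28 blk=10 s=2: L1-HIT | VC []
  [4] addr=0x67 blk=25 s=1: MISS | VC []
  [5] addr=0x3b blk=14 s=2: MISS | VC [10]
  [6] addr=0x37 blk=13 s=1: MISS | VC [10, 25]
  [7] addr=0x67 blk=25 s=1: VC-HIT | VC [10, 13]
  [8] addr=0x46 blk=17 s=1: MISS | VC [10, 13, 25]
  [9] addr=0x2b blk=10 s=2: VC-HIT | VC [14, 13, 25]
  [10] addr=0x3a blk=14 s=2: VC-HIT | VC [10, 13, 25]

OUTCOME = MISS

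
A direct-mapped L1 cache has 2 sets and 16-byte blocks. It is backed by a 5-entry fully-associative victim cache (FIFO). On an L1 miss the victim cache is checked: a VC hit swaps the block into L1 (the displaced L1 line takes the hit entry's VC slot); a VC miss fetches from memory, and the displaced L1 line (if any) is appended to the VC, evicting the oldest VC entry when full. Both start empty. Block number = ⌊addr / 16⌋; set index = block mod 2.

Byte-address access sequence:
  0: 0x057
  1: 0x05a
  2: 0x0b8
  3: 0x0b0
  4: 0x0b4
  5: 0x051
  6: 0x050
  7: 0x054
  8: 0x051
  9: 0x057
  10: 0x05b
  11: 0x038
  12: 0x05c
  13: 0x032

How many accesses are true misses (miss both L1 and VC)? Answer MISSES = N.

  [0] addr=0x57 blk=5 s=1: MISS | VC []
  [1] addr=0x5a blk=5 s=1: L1-HIT | VC []
  [2] addr=0xb8 blk=11 s=1: MISS | VC [5]
  [3] addr=0xb0 blk=11 s=1: L1-HIT | VC [5]
  [4] addr=0xb4 blk=11 s=1: L1-HIT | VC [5]
  [5] addr=0x51 blk=5 s=1: VC-HIT | VC [11]
  [6] addr=0x50 blk=5 s=1: L1-HIT | VC [11]
  [7] addr=0x54 blk=5 s=1: L1-HIT | VC [11]
  [8] addr=0x51 blk=5 s=1: L1-HIT | VC [11]
  [9] addr=0x57 blk=5 s=1: L1-HIT | VC [11]
  [10] addr=0x5b blk=5 s=1: L1-HIT | VC [11]
  [11] addr=0x38 blk=3 s=1: MISS | VC [11, 5]
  [12] addr=0x5c blk=5 s=1: VC-HIT | VC [11, 3]
  [13] addr=0x32 blk=3 s=1: VC-HIT | VC [11, 5]

MISSES = 3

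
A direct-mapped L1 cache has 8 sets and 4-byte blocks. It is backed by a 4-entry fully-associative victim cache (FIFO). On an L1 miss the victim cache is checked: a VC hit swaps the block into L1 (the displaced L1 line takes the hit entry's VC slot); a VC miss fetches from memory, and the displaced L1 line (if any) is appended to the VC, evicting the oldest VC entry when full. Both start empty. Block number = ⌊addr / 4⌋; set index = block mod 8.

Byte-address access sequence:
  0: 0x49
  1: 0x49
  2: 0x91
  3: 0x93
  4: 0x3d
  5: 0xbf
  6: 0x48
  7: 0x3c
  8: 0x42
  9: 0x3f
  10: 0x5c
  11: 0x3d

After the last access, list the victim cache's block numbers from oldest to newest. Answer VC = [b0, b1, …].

VC = [47, 23]

  [0] addr=0x49 blk=18 s=2: MISS | VC []
  [1] addr=0x49 blk=18 s=2: L1-HIT | VC []
  [2] addr=0x91 blk=36 s=4: MISS | VC []
  [3] addr=0x93 blk=36 s=4: L1-HIT | VC []
  [4] addr=0x3d blk=15 s=7: MISS | VC []
  [5] addr=0xbf blk=47 s=7: MISS | VC [15]
  [6] addr=0x48 blk=18 s=2: L1-HIT | VC [15]
  [7] addr=0x3c blk=15 s=7: VC-HIT | VC [47]
  [8] addr=0x42 blk=16 s=0: MISS | VC [47]
  [9] addr=0x3f blk=15 s=7: L1-HIT | VC [47]
  [10] addr=0x5c blk=23 s=7: MISS | VC [47, 15]
  [11] addr=0x3d blk=15 s=7: VC-HIT | VC [47, 23]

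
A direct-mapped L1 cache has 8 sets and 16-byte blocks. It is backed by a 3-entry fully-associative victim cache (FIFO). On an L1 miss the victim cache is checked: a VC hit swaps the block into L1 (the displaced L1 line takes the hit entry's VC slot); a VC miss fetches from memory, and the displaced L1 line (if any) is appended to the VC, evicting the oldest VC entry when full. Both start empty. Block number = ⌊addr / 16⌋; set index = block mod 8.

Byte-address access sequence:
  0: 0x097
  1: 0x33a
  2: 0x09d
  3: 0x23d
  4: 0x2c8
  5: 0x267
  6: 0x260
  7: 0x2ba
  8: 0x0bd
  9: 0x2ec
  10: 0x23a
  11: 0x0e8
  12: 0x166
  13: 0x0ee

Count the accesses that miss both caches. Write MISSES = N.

MISSES = 10

0: 0x97 (blk 9, set 1) → MISS  vc=[]
1: 0x33a (blk 51, set 3) → MISS  vc=[]
2: 0x9d (blk 9, set 1) → L1-HIT  vc=[]
3: 0x23d (blk 35, set 3) → MISS  vc=[51]
4: 0x2c8 (blk 44, set 4) → MISS  vc=[51]
5: 0x267 (blk 38, set 6) → MISS  vc=[51]
6: 0x260 (blk 38, set 6) → L1-HIT  vc=[51]
7: 0x2ba (blk 43, set 3) → MISS  vc=[51, 35]
8: 0xbd (blk 11, set 3) → MISS  vc=[51, 35, 43]
9: 0x2ec (blk 46, set 6) → MISS  vc=[35, 43, 38]
10: 0x23a (blk 35, set 3) → VC-HIT  vc=[11, 43, 38]
11: 0xe8 (blk 14, set 6) → MISS  vc=[43, 38, 46]
12: 0x166 (blk 22, set 6) → MISS  vc=[38, 46, 14]
13: 0xee (blk 14, set 6) → VC-HIT  vc=[38, 46, 22]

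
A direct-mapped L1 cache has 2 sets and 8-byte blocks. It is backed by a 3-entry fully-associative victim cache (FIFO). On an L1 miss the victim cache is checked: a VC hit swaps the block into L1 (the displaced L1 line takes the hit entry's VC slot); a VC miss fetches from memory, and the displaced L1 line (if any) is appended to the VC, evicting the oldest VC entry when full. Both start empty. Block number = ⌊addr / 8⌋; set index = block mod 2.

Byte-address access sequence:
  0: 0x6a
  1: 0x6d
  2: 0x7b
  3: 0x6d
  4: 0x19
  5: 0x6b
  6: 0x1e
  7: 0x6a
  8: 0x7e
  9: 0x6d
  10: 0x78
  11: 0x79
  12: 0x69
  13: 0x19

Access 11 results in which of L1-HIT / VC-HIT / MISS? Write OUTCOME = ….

0: 0x6a (blk 13, set 1) → MISS  vc=[]
1: 0x6d (blk 13, set 1) → L1-HIT  vc=[]
2: 0x7b (blk 15, set 1) → MISS  vc=[13]
3: 0x6d (blk 13, set 1) → VC-HIT  vc=[15]
4: 0x19 (blk 3, set 1) → MISS  vc=[15, 13]
5: 0x6b (blk 13, set 1) → VC-HIT  vc=[15, 3]
6: 0x1e (blk 3, set 1) → VC-HIT  vc=[15, 13]
7: 0x6a (blk 13, set 1) → VC-HIT  vc=[15, 3]
8: 0x7e (blk 15, set 1) → VC-HIT  vc=[13, 3]
9: 0x6d (blk 13, set 1) → VC-HIT  vc=[15, 3]
10: 0x78 (blk 15, set 1) → VC-HIT  vc=[13, 3]
11: 0x79 (blk 15, set 1) → L1-HIT  vc=[13, 3]
12: 0x69 (blk 13, set 1) → VC-HIT  vc=[15, 3]
13: 0x19 (blk 3, set 1) → VC-HIT  vc=[15, 13]

OUTCOME = L1-HIT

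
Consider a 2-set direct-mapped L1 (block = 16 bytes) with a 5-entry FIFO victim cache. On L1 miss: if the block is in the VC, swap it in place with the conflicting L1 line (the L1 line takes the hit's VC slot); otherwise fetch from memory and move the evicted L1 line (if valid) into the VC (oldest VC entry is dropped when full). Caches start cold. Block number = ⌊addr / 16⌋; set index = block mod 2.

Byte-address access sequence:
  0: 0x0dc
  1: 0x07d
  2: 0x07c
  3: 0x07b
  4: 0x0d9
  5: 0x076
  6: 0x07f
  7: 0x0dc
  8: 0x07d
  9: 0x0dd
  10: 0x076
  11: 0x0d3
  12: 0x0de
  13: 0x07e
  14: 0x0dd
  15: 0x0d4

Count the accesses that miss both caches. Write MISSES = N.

MISSES = 2

  [0] addr=0xdc blk=13 s=1: MISS | VC []
  [1] addr=0x7d blk=7 s=1: MISS | VC [13]
  [2] addr=0x7c blk=7 s=1: L1-HIT | VC [13]
  [3] addr=0x7b blk=7 s=1: L1-HIT | VC [13]
  [4] addr=0xd9 blk=13 s=1: VC-HIT | VC [7]
  [5] addr=0x76 blk=7 s=1: VC-HIT | VC [13]
  [6] addr=0x7f blk=7 s=1: L1-HIT | VC [13]
  [7] addr=0xdc blk=13 s=1: VC-HIT | VC [7]
  [8] addr=0x7d blk=7 s=1: VC-HIT | VC [13]
  [9] addr=0xdd blk=13 s=1: VC-HIT | VC [7]
  [10] addr=0x76 blk=7 s=1: VC-HIT | VC [13]
  [11] addr=0xd3 blk=13 s=1: VC-HIT | VC [7]
  [12] addr=0xde blk=13 s=1: L1-HIT | VC [7]
  [13] addr=0x7e blk=7 s=1: VC-HIT | VC [13]
  [14] addr=0xdd blk=13 s=1: VC-HIT | VC [7]
  [15] addr=0xd4 blk=13 s=1: L1-HIT | VC [7]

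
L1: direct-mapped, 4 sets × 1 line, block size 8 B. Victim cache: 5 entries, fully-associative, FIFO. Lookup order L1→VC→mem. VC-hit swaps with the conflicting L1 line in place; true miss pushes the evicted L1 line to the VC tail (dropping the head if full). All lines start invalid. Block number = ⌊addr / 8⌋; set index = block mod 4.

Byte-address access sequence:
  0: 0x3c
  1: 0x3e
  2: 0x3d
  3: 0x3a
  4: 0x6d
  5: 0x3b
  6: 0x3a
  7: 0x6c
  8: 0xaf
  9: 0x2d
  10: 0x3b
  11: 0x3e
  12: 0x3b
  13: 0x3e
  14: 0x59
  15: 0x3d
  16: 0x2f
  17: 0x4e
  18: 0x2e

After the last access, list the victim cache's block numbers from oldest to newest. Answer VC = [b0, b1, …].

0: 0x3c (blk 7, set 3) → MISS  vc=[]
1: 0x3e (blk 7, set 3) → L1-HIT  vc=[]
2: 0x3d (blk 7, set 3) → L1-HIT  vc=[]
3: 0x3a (blk 7, set 3) → L1-HIT  vc=[]
4: 0x6d (blk 13, set 1) → MISS  vc=[]
5: 0x3b (blk 7, set 3) → L1-HIT  vc=[]
6: 0x3a (blk 7, set 3) → L1-HIT  vc=[]
7: 0x6c (blk 13, set 1) → L1-HIT  vc=[]
8: 0xaf (blk 21, set 1) → MISS  vc=[13]
9: 0x2d (blk 5, set 1) → MISS  vc=[13, 21]
10: 0x3b (blk 7, set 3) → L1-HIT  vc=[13, 21]
11: 0x3e (blk 7, set 3) → L1-HIT  vc=[13, 21]
12: 0x3b (blk 7, set 3) → L1-HIT  vc=[13, 21]
13: 0x3e (blk 7, set 3) → L1-HIT  vc=[13, 21]
14: 0x59 (blk 11, set 3) → MISS  vc=[13, 21, 7]
15: 0x3d (blk 7, set 3) → VC-HIT  vc=[13, 21, 11]
16: 0x2f (blk 5, set 1) → L1-HIT  vc=[13, 21, 11]
17: 0x4e (blk 9, set 1) → MISS  vc=[13, 21, 11, 5]
18: 0x2e (blk 5, set 1) → VC-HIT  vc=[13, 21, 11, 9]

VC = [13, 21, 11, 9]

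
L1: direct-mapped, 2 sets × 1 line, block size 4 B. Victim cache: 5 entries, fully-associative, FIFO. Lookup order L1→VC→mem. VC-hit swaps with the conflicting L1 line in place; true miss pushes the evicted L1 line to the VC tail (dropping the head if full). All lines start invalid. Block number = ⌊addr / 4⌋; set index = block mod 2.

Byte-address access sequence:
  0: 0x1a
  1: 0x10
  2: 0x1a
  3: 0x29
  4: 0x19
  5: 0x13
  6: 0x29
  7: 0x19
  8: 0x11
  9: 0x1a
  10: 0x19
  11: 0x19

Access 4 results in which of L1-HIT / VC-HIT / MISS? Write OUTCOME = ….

OUTCOME = VC-HIT

  [0] addr=0x1a blk=6 s=0: MISS | VC []
  [1] addr=0x10 blk=4 s=0: MISS | VC [6]
  [2] addr=0x1a blk=6 s=0: VC-HIT | VC [4]
  [3] addr=0x29 blk=10 s=0: MISS | VC [4, 6]
  [4] addr=0x19 blk=6 s=0: VC-HIT | VC [4, 10]
  [5] addr=0x13 blk=4 s=0: VC-HIT | VC [6, 10]
  [6] addr=0x29 blk=10 s=0: VC-HIT | VC [6, 4]
  [7] addr=0x19 blk=6 s=0: VC-HIT | VC [10, 4]
  [8] addr=0x11 blk=4 s=0: VC-HIT | VC [10, 6]
  [9] addr=0x1a blk=6 s=0: VC-HIT | VC [10, 4]
  [10] addr=0x19 blk=6 s=0: L1-HIT | VC [10, 4]
  [11] addr=0x19 blk=6 s=0: L1-HIT | VC [10, 4]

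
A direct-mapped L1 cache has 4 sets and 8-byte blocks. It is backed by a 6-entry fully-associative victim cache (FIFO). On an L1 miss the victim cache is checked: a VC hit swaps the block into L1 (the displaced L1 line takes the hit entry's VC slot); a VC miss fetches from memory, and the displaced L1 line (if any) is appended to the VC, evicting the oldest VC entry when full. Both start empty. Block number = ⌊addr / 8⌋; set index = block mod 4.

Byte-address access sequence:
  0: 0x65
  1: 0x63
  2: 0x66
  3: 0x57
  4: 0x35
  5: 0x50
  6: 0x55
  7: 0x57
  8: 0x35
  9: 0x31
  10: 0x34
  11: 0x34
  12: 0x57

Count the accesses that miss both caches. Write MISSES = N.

MISSES = 3

#0 0x65→b12/s0 MISS; vc=[]
#1 0x63→b12/s0 L1-HIT; vc=[]
#2 0x66→b12/s0 L1-HIT; vc=[]
#3 0x57→b10/s2 MISS; vc=[]
#4 0x35→b6/s2 MISS; vc=[10]
#5 0x50→b10/s2 VC-HIT; vc=[6]
#6 0x55→b10/s2 L1-HIT; vc=[6]
#7 0x57→b10/s2 L1-HIT; vc=[6]
#8 0x35→b6/s2 VC-HIT; vc=[10]
#9 0x31→b6/s2 L1-HIT; vc=[10]
#10 0x34→b6/s2 L1-HIT; vc=[10]
#11 0x34→b6/s2 L1-HIT; vc=[10]
#12 0x57→b10/s2 VC-HIT; vc=[6]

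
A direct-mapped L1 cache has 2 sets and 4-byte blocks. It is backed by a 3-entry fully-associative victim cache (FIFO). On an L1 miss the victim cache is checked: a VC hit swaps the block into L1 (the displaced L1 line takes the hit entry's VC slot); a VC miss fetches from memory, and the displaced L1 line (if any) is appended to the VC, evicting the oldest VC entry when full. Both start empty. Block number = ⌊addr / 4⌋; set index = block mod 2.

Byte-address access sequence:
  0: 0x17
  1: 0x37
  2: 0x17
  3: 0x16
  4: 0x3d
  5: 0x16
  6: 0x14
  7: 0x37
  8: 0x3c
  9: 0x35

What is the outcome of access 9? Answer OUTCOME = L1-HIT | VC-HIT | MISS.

#0 0x17→b5/s1 MISS; vc=[]
#1 0x37→b13/s1 MISS; vc=[5]
#2 0x17→b5/s1 VC-HIT; vc=[13]
#3 0x16→b5/s1 L1-HIT; vc=[13]
#4 0x3d→b15/s1 MISS; vc=[13,5]
#5 0x16→b5/s1 VC-HIT; vc=[13,15]
#6 0x14→b5/s1 L1-HIT; vc=[13,15]
#7 0x37→b13/s1 VC-HIT; vc=[5,15]
#8 0x3c→b15/s1 VC-HIT; vc=[5,13]
#9 0x35→b13/s1 VC-HIT; vc=[5,15]

OUTCOME = VC-HIT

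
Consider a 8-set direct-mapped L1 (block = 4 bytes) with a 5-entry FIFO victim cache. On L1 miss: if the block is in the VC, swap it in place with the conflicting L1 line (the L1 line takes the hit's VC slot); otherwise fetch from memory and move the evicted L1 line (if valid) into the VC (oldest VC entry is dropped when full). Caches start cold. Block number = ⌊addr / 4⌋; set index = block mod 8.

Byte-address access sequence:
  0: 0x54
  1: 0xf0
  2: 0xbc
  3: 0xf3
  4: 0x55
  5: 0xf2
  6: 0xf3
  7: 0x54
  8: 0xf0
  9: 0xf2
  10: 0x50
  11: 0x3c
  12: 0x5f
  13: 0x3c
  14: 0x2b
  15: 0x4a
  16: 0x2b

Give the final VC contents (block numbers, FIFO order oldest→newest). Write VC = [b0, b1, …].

#0 0x54→b21/s5 MISS; vc=[]
#1 0xf0→b60/s4 MISS; vc=[]
#2 0xbc→b47/s7 MISS; vc=[]
#3 0xf3→b60/s4 L1-HIT; vc=[]
#4 0x55→b21/s5 L1-HIT; vc=[]
#5 0xf2→b60/s4 L1-HIT; vc=[]
#6 0xf3→b60/s4 L1-HIT; vc=[]
#7 0x54→b21/s5 L1-HIT; vc=[]
#8 0xf0→b60/s4 L1-HIT; vc=[]
#9 0xf2→b60/s4 L1-HIT; vc=[]
#10 0x50→b20/s4 MISS; vc=[60]
#11 0x3c→b15/s7 MISS; vc=[60,47]
#12 0x5f→b23/s7 MISS; vc=[60,47,15]
#13 0x3c→b15/s7 VC-HIT; vc=[60,47,23]
#14 0x2b→b10/s2 MISS; vc=[60,47,23]
#15 0x4a→b18/s2 MISS; vc=[60,47,23,10]
#16 0x2b→b10/s2 VC-HIT; vc=[60,47,23,18]

VC = [60, 47, 23, 18]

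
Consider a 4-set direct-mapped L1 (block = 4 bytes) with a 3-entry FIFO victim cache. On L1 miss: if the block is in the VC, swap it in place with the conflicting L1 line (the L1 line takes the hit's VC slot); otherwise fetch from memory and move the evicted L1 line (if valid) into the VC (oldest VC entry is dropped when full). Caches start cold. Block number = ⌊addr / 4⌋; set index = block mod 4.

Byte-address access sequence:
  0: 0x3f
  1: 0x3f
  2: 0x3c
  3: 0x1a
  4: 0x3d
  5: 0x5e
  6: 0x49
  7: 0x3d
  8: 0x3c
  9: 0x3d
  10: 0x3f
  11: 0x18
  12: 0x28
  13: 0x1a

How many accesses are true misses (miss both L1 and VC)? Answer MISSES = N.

MISSES = 5

  [0] addr=0x3f blk=15 s=3: MISS | VC []
  [1] addr=0x3f blk=15 s=3: L1-HIT | VC []
  [2] addr=0x3c blk=15 s=3: L1-HIT | VC []
  [3] addr=0x1a blk=6 s=2: MISS | VC []
  [4] addr=0x3d blk=15 s=3: L1-HIT | VC []
  [5] addr=0x5e blk=23 s=3: MISS | VC [15]
  [6] addr=0x49 blk=18 s=2: MISS | VC [15, 6]
  [7] addr=0x3d blk=15 s=3: VC-HIT | VC [23, 6]
  [8] addr=0x3c blk=15 s=3: L1-HIT | VC [23, 6]
  [9] addr=0x3d blk=15 s=3: L1-HIT | VC [23, 6]
  [10] addr=0x3f blk=15 s=3: L1-HIT | VC [23, 6]
  [11] addr=0x18 blk=6 s=2: VC-HIT | VC [23, 18]
  [12] addr=0x28 blk=10 s=2: MISS | VC [23, 18, 6]
  [13] addr=0x1a blk=6 s=2: VC-HIT | VC [23, 18, 10]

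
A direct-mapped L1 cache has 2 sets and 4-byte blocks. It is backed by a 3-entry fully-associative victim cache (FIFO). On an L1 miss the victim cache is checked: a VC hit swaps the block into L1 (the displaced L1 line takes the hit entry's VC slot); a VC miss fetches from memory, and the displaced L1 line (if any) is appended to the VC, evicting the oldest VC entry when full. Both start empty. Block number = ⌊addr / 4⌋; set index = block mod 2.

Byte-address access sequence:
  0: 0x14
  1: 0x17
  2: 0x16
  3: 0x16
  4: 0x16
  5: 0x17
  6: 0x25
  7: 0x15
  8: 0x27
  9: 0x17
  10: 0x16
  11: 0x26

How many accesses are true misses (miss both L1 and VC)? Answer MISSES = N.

  [0] addr=0x14 blk=5 s=1: MISS | VC []
  [1] addr=0x17 blk=5 s=1: L1-HIT | VC []
  [2] addr=0x16 blk=5 s=1: L1-HIT | VC []
  [3] addr=0x16 blk=5 s=1: L1-HIT | VC []
  [4] addr=0x16 blk=5 s=1: L1-HIT | VC []
  [5] addr=0x17 blk=5 s=1: L1-HIT | VC []
  [6] addr=0x25 blk=9 s=1: MISS | VC [5]
  [7] addr=0x15 blk=5 s=1: VC-HIT | VC [9]
  [8] addr=0x27 blk=9 s=1: VC-HIT | VC [5]
  [9] addr=0x17 blk=5 s=1: VC-HIT | VC [9]
  [10] addr=0x16 blk=5 s=1: L1-HIT | VC [9]
  [11] addr=0x26 blk=9 s=1: VC-HIT | VC [5]

MISSES = 2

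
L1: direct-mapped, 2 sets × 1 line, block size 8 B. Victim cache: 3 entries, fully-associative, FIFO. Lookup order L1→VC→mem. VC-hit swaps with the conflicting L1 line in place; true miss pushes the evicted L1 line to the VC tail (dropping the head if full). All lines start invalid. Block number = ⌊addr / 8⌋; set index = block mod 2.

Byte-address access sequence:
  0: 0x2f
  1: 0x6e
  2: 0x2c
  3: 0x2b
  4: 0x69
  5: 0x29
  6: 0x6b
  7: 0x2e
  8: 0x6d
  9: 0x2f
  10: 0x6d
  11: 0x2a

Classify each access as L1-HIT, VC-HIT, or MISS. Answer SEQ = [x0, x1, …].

SEQ = [MISS, MISS, VC-HIT, L1-HIT, VC-HIT, VC-HIT, VC-HIT, VC-HIT, VC-HIT, VC-HIT, VC-HIT, VC-HIT]

#0 0x2f→b5/s1 MISS; vc=[]
#1 0x6e→b13/s1 MISS; vc=[5]
#2 0x2c→b5/s1 VC-HIT; vc=[13]
#3 0x2b→b5/s1 L1-HIT; vc=[13]
#4 0x69→b13/s1 VC-HIT; vc=[5]
#5 0x29→b5/s1 VC-HIT; vc=[13]
#6 0x6b→b13/s1 VC-HIT; vc=[5]
#7 0x2e→b5/s1 VC-HIT; vc=[13]
#8 0x6d→b13/s1 VC-HIT; vc=[5]
#9 0x2f→b5/s1 VC-HIT; vc=[13]
#10 0x6d→b13/s1 VC-HIT; vc=[5]
#11 0x2a→b5/s1 VC-HIT; vc=[13]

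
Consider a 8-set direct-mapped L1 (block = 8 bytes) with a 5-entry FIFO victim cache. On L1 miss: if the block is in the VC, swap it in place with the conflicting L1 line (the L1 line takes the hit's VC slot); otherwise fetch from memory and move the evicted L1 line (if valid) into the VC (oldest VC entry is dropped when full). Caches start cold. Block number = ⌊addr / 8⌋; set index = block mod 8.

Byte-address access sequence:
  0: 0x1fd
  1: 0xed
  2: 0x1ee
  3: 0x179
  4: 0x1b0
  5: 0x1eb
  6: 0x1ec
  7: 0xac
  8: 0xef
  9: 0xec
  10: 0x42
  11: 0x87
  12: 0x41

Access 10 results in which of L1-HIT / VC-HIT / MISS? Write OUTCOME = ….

#0 0x1fd→b63/s7 MISS; vc=[]
#1 0xed→b29/s5 MISS; vc=[]
#2 0x1ee→b61/s5 MISS; vc=[29]
#3 0x179→b47/s7 MISS; vc=[29,63]
#4 0x1b0→b54/s6 MISS; vc=[29,63]
#5 0x1eb→b61/s5 L1-HIT; vc=[29,63]
#6 0x1ec→b61/s5 L1-HIT; vc=[29,63]
#7 0xac→b21/s5 MISS; vc=[29,63,61]
#8 0xef→b29/s5 VC-HIT; vc=[21,63,61]
#9 0xec→b29/s5 L1-HIT; vc=[21,63,61]
#10 0x42→b8/s0 MISS; vc=[21,63,61]
#11 0x87→b16/s0 MISS; vc=[21,63,61,8]
#12 0x41→b8/s0 VC-HIT; vc=[21,63,61,16]

OUTCOME = MISS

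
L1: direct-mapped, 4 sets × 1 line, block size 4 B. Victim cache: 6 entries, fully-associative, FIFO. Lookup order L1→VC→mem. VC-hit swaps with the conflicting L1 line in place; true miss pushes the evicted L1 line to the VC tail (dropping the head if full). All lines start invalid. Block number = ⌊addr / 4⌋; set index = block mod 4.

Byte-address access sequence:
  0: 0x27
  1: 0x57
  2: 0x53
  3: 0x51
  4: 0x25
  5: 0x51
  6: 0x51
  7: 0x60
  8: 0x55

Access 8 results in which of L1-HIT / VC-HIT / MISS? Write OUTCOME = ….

#0 0x27→b9/s1 MISS; vc=[]
#1 0x57→b21/s1 MISS; vc=[9]
#2 0x53→b20/s0 MISS; vc=[9]
#3 0x51→b20/s0 L1-HIT; vc=[9]
#4 0x25→b9/s1 VC-HIT; vc=[21]
#5 0x51→b20/s0 L1-HIT; vc=[21]
#6 0x51→b20/s0 L1-HIT; vc=[21]
#7 0x60→b24/s0 MISS; vc=[21,20]
#8 0x55→b21/s1 VC-HIT; vc=[9,20]

OUTCOME = VC-HIT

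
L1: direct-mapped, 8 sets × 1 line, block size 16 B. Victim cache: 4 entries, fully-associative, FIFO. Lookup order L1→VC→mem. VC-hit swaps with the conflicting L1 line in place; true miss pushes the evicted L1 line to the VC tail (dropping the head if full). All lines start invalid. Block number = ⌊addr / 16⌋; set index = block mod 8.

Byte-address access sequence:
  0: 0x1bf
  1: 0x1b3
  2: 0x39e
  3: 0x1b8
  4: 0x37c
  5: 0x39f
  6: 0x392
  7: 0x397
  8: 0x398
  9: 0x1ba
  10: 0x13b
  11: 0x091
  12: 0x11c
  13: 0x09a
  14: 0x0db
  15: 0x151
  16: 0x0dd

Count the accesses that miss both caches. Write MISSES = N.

MISSES = 8

0: 0x1bf (blk 27, set 3) → MISS  vc=[]
1: 0x1b3 (blk 27, set 3) → L1-HIT  vc=[]
2: 0x39e (blk 57, set 1) → MISS  vc=[]
3: 0x1b8 (blk 27, set 3) → L1-HIT  vc=[]
4: 0x37c (blk 55, set 7) → MISS  vc=[]
5: 0x39f (blk 57, set 1) → L1-HIT  vc=[]
6: 0x392 (blk 57, set 1) → L1-HIT  vc=[]
7: 0x397 (blk 57, set 1) → L1-HIT  vc=[]
8: 0x398 (blk 57, set 1) → L1-HIT  vc=[]
9: 0x1ba (blk 27, set 3) → L1-HIT  vc=[]
10: 0x13b (blk 19, set 3) → MISS  vc=[27]
11: 0x91 (blk 9, set 1) → MISS  vc=[27, 57]
12: 0x11c (blk 17, set 1) → MISS  vc=[27, 57, 9]
13: 0x9a (blk 9, set 1) → VC-HIT  vc=[27, 57, 17]
14: 0xdb (blk 13, set 5) → MISS  vc=[27, 57, 17]
15: 0x151 (blk 21, set 5) → MISS  vc=[27, 57, 17, 13]
16: 0xdd (blk 13, set 5) → VC-HIT  vc=[27, 57, 17, 21]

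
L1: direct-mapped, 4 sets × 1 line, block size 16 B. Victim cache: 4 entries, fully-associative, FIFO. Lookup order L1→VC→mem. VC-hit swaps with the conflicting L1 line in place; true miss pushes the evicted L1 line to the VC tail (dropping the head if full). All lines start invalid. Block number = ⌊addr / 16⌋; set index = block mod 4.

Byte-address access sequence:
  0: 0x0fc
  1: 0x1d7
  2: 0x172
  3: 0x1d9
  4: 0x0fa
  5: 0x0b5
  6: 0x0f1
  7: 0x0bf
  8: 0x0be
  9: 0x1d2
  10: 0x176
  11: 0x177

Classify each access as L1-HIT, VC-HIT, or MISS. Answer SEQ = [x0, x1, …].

SEQ = [MISS, MISS, MISS, L1-HIT, VC-HIT, MISS, VC-HIT, VC-HIT, L1-HIT, L1-HIT, VC-HIT, L1-HIT]

  [0] addr=0xfc blk=15 s=3: MISS | VC []
  [1] addr=0x1d7 blk=29 s=1: MISS | VC []
  [2] addr=0x172 blk=23 s=3: MISS | VC [15]
  [3] addr=0x1d9 blk=29 s=1: L1-HIT | VC [15]
  [4] addr=0xfa blk=15 s=3: VC-HIT | VC [23]
  [5] addr=0xb5 blk=11 s=3: MISS | VC [23, 15]
  [6] addr=0xf1 blk=15 s=3: VC-HIT | VC [23, 11]
  [7] addr=0xbf blk=11 s=3: VC-HIT | VC [23, 15]
  [8] addr=0xbe blk=11 s=3: L1-HIT | VC [23, 15]
  [9] addr=0x1d2 blk=29 s=1: L1-HIT | VC [23, 15]
  [10] addr=0x176 blk=23 s=3: VC-HIT | VC [11, 15]
  [11] addr=0x177 blk=23 s=3: L1-HIT | VC [11, 15]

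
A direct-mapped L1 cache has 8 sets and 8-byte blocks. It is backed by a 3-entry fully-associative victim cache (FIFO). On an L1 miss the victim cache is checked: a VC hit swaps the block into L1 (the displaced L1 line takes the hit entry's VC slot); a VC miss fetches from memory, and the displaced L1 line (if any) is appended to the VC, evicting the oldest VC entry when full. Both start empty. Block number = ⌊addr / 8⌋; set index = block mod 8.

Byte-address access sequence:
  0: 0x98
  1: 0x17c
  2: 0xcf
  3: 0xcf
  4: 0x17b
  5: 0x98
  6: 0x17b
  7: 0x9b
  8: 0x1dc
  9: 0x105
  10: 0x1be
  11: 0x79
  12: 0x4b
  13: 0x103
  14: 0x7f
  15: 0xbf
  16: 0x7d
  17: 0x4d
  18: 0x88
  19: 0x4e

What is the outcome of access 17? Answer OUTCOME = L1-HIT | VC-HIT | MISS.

OUTCOME = L1-HIT

  [0] addr=0x98 blk=19 s=3: MISS | VC []
  [1] addr=0x17c blk=47 s=7: MISS | VC []
  [2] addr=0xcf blk=25 s=1: MISS | VC []
  [3] addr=0xcf blk=25 s=1: L1-HIT | VC []
  [4] addr=0x17b blk=47 s=7: L1-HIT | VC []
  [5] addr=0x98 blk=19 s=3: L1-HIT | VC []
  [6] addr=0x17b blk=47 s=7: L1-HIT | VC []
  [7] addr=0x9b blk=19 s=3: L1-HIT | VC []
  [8] addr=0x1dc blk=59 s=3: MISS | VC [19]
  [9] addr=0x105 blk=32 s=0: MISS | VC [19]
  [10] addr=0x1be blk=55 s=7: MISS | VC [19, 47]
  [11] addr=0x79 blk=15 s=7: MISS | VC [19, 47, 55]
  [12] addr=0x4b blk=9 s=1: MISS | VC [47, 55, 25]
  [13] addr=0x103 blk=32 s=0: L1-HIT | VC [47, 55, 25]
  [14] addr=0x7f blk=15 s=7: L1-HIT | VC [47, 55, 25]
  [15] addr=0xbf blk=23 s=7: MISS | VC [55, 25, 15]
  [16] addr=0x7d blk=15 s=7: VC-HIT | VC [55, 25, 23]
  [17] addr=0x4d blk=9 s=1: L1-HIT | VC [55, 25, 23]
  [18] addr=0x88 blk=17 s=1: MISS | VC [25, 23, 9]
  [19] addr=0x4e blk=9 s=1: VC-HIT | VC [25, 23, 17]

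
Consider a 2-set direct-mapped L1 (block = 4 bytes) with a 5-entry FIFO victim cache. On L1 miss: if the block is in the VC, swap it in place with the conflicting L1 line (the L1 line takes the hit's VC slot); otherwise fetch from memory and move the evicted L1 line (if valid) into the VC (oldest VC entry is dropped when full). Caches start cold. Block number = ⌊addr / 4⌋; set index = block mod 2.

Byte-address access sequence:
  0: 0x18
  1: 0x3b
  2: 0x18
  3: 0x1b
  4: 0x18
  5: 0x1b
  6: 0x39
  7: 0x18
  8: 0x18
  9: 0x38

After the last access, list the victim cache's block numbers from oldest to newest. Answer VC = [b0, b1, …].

VC = [6]

0: 0x18 (blk 6, set 0) → MISS  vc=[]
1: 0x3b (blk 14, set 0) → MISS  vc=[6]
2: 0x18 (blk 6, set 0) → VC-HIT  vc=[14]
3: 0x1b (blk 6, set 0) → L1-HIT  vc=[14]
4: 0x18 (blk 6, set 0) → L1-HIT  vc=[14]
5: 0x1b (blk 6, set 0) → L1-HIT  vc=[14]
6: 0x39 (blk 14, set 0) → VC-HIT  vc=[6]
7: 0x18 (blk 6, set 0) → VC-HIT  vc=[14]
8: 0x18 (blk 6, set 0) → L1-HIT  vc=[14]
9: 0x38 (blk 14, set 0) → VC-HIT  vc=[6]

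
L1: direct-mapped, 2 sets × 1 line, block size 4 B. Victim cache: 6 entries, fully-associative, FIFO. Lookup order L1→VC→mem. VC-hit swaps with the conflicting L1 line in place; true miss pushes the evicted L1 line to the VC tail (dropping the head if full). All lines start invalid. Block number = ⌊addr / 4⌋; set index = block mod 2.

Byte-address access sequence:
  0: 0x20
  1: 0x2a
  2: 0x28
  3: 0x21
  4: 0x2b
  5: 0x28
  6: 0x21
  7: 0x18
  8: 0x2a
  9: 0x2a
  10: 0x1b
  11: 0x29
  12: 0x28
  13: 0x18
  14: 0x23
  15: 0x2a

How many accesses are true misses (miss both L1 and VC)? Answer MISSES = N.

MISSES = 3

  [0] addr=0x20 blk=8 s=0: MISS | VC []
  [1] addr=0x2a blk=10 s=0: MISS | VC [8]
  [2] addr=0x28 blk=10 s=0: L1-HIT | VC [8]
  [3] addr=0x21 blk=8 s=0: VC-HIT | VC [10]
  [4] addr=0x2b blk=10 s=0: VC-HIT | VC [8]
  [5] addr=0x28 blk=10 s=0: L1-HIT | VC [8]
  [6] addr=0x21 blk=8 s=0: VC-HIT | VC [10]
  [7] addr=0x18 blk=6 s=0: MISS | VC [10, 8]
  [8] addr=0x2a blk=10 s=0: VC-HIT | VC [6, 8]
  [9] addr=0x2a blk=10 s=0: L1-HIT | VC [6, 8]
  [10] addr=0x1b blk=6 s=0: VC-HIT | VC [10, 8]
  [11] addr=0x29 blk=10 s=0: VC-HIT | VC [6, 8]
  [12] addr=0x28 blk=10 s=0: L1-HIT | VC [6, 8]
  [13] addr=0x18 blk=6 s=0: VC-HIT | VC [10, 8]
  [14] addr=0x23 blk=8 s=0: VC-HIT | VC [10, 6]
  [15] addr=0x2a blk=10 s=0: VC-HIT | VC [8, 6]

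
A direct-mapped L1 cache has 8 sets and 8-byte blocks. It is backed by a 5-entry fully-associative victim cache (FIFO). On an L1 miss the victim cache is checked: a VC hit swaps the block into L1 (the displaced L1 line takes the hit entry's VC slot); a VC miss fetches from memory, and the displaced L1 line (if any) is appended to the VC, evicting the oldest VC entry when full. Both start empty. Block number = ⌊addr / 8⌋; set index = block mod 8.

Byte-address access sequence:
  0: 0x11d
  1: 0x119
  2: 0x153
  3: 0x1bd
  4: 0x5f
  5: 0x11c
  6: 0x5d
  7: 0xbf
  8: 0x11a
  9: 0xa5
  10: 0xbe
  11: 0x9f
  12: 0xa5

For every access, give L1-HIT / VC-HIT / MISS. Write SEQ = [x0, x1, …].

#0 0x11d→b35/s3 MISS; vc=[]
#1 0x119→b35/s3 L1-HIT; vc=[]
#2 0x153→b42/s2 MISS; vc=[]
#3 0x1bd→b55/s7 MISS; vc=[]
#4 0x5f→b11/s3 MISS; vc=[35]
#5 0x11c→b35/s3 VC-HIT; vc=[11]
#6 0x5d→b11/s3 VC-HIT; vc=[35]
#7 0xbf→b23/s7 MISS; vc=[35,55]
#8 0x11a→b35/s3 VC-HIT; vc=[11,55]
#9 0xa5→b20/s4 MISS; vc=[11,55]
#10 0xbe→b23/s7 L1-HIT; vc=[11,55]
#11 0x9f→b19/s3 MISS; vc=[11,55,35]
#12 0xa5→b20/s4 L1-HIT; vc=[11,55,35]

SEQ = [MISS, L1-HIT, MISS, MISS, MISS, VC-HIT, VC-HIT, MISS, VC-HIT, MISS, L1-HIT, MISS, L1-HIT]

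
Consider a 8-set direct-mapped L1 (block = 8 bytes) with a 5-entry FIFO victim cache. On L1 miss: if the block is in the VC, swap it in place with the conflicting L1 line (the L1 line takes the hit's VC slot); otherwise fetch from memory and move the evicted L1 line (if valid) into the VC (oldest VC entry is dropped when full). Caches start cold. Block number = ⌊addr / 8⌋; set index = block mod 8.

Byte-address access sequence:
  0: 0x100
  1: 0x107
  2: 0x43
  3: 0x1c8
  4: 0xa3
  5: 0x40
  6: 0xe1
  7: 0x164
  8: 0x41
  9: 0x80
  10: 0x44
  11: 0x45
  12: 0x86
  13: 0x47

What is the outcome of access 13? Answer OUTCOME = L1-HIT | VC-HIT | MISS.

  [0] addr=0x100 blk=32 s=0: MISS | VC []
  [1] addr=0x107 blk=32 s=0: L1-HIT | VC []
  [2] addr=0x43 blk=8 s=0: MISS | VC [32]
  [3] addr=0x1c8 blk=57 s=1: MISS | VC [32]
  [4] addr=0xa3 blk=20 s=4: MISS | VC [32]
  [5] addr=0x40 blk=8 s=0: L1-HIT | VC [32]
  [6] addr=0xe1 blk=28 s=4: MISS | VC [32, 20]
  [7] addr=0x164 blk=44 s=4: MISS | VC [32, 20, 28]
  [8] addr=0x41 blk=8 s=0: L1-HIT | VC [32, 20, 28]
  [9] addr=0x80 blk=16 s=0: MISS | VC [32, 20, 28, 8]
  [10] addr=0x44 blk=8 s=0: VC-HIT | VC [32, 20, 28, 16]
  [11] addr=0x45 blk=8 s=0: L1-HIT | VC [32, 20, 28, 16]
  [12] addr=0x86 blk=16 s=0: VC-HIT | VC [32, 20, 28, 8]
  [13] addr=0x47 blk=8 s=0: VC-HIT | VC [32, 20, 28, 16]

OUTCOME = VC-HIT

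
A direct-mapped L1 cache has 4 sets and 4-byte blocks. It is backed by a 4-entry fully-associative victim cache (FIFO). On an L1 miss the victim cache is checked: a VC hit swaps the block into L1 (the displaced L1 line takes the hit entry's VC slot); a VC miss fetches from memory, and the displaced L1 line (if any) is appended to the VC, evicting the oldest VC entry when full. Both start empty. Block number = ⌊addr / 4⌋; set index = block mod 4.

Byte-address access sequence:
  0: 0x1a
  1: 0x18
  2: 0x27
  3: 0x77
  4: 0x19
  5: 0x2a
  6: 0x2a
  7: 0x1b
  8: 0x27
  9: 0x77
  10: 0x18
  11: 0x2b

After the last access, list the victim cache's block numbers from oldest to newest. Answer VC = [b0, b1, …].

#0 0x1a→b6/s2 MISS; vc=[]
#1 0x18→b6/s2 L1-HIT; vc=[]
#2 0x27→b9/s1 MISS; vc=[]
#3 0x77→b29/s1 MISS; vc=[9]
#4 0x19→b6/s2 L1-HIT; vc=[9]
#5 0x2a→b10/s2 MISS; vc=[9,6]
#6 0x2a→b10/s2 L1-HIT; vc=[9,6]
#7 0x1b→b6/s2 VC-HIT; vc=[9,10]
#8 0x27→b9/s1 VC-HIT; vc=[29,10]
#9 0x77→b29/s1 VC-HIT; vc=[9,10]
#10 0x18→b6/s2 L1-HIT; vc=[9,10]
#11 0x2b→b10/s2 VC-HIT; vc=[9,6]

VC = [9, 6]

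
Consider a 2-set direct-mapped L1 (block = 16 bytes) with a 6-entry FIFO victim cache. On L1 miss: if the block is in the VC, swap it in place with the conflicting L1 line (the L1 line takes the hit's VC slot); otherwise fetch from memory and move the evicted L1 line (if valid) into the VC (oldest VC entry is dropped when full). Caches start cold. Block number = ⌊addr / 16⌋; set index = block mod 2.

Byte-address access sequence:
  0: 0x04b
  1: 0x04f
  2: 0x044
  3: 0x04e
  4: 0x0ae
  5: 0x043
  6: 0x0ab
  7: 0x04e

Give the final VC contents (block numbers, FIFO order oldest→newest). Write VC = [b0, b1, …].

0: 0x4b (blk 4, set 0) → MISS  vc=[]
1: 0x4f (blk 4, set 0) → L1-HIT  vc=[]
2: 0x44 (blk 4, set 0) → L1-HIT  vc=[]
3: 0x4e (blk 4, set 0) → L1-HIT  vc=[]
4: 0xae (blk 10, set 0) → MISS  vc=[4]
5: 0x43 (blk 4, set 0) → VC-HIT  vc=[10]
6: 0xab (blk 10, set 0) → VC-HIT  vc=[4]
7: 0x4e (blk 4, set 0) → VC-HIT  vc=[10]

VC = [10]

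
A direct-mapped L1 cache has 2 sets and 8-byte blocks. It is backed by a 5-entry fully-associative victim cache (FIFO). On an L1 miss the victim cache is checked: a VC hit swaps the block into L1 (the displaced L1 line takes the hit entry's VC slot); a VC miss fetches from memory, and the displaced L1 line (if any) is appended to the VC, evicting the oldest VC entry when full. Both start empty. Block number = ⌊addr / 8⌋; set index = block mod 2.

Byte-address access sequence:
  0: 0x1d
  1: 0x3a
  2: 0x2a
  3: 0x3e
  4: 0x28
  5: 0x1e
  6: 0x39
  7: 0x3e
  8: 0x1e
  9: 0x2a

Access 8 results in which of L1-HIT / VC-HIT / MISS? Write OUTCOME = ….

#0 0x1d→b3/s1 MISS; vc=[]
#1 0x3a→b7/s1 MISS; vc=[3]
#2 0x2a→b5/s1 MISS; vc=[3,7]
#3 0x3e→b7/s1 VC-HIT; vc=[3,5]
#4 0x28→b5/s1 VC-HIT; vc=[3,7]
#5 0x1e→b3/s1 VC-HIT; vc=[5,7]
#6 0x39→b7/s1 VC-HIT; vc=[5,3]
#7 0x3e→b7/s1 L1-HIT; vc=[5,3]
#8 0x1e→b3/s1 VC-HIT; vc=[5,7]
#9 0x2a→b5/s1 VC-HIT; vc=[3,7]

OUTCOME = VC-HIT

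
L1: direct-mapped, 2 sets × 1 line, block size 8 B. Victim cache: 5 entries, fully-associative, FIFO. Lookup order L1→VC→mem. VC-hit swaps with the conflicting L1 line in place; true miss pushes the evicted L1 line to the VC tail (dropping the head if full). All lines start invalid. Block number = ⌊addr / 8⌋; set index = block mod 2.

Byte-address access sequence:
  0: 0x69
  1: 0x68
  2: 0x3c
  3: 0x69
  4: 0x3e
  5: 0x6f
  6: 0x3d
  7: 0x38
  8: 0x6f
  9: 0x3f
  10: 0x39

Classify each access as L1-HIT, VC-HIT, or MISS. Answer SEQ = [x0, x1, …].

0: 0x69 (blk 13, set 1) → MISS  vc=[]
1: 0x68 (blk 13, set 1) → L1-HIT  vc=[]
2: 0x3c (blk 7, set 1) → MISS  vc=[13]
3: 0x69 (blk 13, set 1) → VC-HIT  vc=[7]
4: 0x3e (blk 7, set 1) → VC-HIT  vc=[13]
5: 0x6f (blk 13, set 1) → VC-HIT  vc=[7]
6: 0x3d (blk 7, set 1) → VC-HIT  vc=[13]
7: 0x38 (blk 7, set 1) → L1-HIT  vc=[13]
8: 0x6f (blk 13, set 1) → VC-HIT  vc=[7]
9: 0x3f (blk 7, set 1) → VC-HIT  vc=[13]
10: 0x39 (blk 7, set 1) → L1-HIT  vc=[13]

SEQ = [MISS, L1-HIT, MISS, VC-HIT, VC-HIT, VC-HIT, VC-HIT, L1-HIT, VC-HIT, VC-HIT, L1-HIT]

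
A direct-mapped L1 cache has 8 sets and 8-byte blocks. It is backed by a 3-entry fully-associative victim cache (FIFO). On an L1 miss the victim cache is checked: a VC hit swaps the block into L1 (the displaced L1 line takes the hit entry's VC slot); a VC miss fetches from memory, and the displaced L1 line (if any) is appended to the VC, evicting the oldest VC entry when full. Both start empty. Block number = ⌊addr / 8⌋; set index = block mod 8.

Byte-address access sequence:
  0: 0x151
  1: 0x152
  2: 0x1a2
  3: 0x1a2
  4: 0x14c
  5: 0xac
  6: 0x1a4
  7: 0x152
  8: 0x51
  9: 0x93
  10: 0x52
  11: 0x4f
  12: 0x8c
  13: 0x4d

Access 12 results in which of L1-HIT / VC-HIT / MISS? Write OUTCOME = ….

OUTCOME = MISS

#0 0x151→b42/s2 MISS; vc=[]
#1 0x152→b42/s2 L1-HIT; vc=[]
#2 0x1a2→b52/s4 MISS; vc=[]
#3 0x1a2→b52/s4 L1-HIT; vc=[]
#4 0x14c→b41/s1 MISS; vc=[]
#5 0xac→b21/s5 MISS; vc=[]
#6 0x1a4→b52/s4 L1-HIT; vc=[]
#7 0x152→b42/s2 L1-HIT; vc=[]
#8 0x51→b10/s2 MISS; vc=[42]
#9 0x93→b18/s2 MISS; vc=[42,10]
#10 0x52→b10/s2 VC-HIT; vc=[42,18]
#11 0x4f→b9/s1 MISS; vc=[42,18,41]
#12 0x8c→b17/s1 MISS; vc=[18,41,9]
#13 0x4d→b9/s1 VC-HIT; vc=[18,41,17]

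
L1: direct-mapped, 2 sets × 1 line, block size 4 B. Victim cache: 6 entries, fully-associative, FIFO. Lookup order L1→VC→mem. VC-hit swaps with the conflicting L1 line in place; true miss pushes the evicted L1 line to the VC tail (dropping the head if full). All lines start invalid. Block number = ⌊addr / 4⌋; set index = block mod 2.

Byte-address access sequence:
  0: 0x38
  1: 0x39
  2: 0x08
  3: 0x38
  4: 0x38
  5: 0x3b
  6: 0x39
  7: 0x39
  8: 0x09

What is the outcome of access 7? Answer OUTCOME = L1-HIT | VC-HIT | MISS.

OUTCOME = L1-HIT

#0 0x38→b14/s0 MISS; vc=[]
#1 0x39→b14/s0 L1-HIT; vc=[]
#2 0x8→b2/s0 MISS; vc=[14]
#3 0x38→b14/s0 VC-HIT; vc=[2]
#4 0x38→b14/s0 L1-HIT; vc=[2]
#5 0x3b→b14/s0 L1-HIT; vc=[2]
#6 0x39→b14/s0 L1-HIT; vc=[2]
#7 0x39→b14/s0 L1-HIT; vc=[2]
#8 0x9→b2/s0 VC-HIT; vc=[14]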